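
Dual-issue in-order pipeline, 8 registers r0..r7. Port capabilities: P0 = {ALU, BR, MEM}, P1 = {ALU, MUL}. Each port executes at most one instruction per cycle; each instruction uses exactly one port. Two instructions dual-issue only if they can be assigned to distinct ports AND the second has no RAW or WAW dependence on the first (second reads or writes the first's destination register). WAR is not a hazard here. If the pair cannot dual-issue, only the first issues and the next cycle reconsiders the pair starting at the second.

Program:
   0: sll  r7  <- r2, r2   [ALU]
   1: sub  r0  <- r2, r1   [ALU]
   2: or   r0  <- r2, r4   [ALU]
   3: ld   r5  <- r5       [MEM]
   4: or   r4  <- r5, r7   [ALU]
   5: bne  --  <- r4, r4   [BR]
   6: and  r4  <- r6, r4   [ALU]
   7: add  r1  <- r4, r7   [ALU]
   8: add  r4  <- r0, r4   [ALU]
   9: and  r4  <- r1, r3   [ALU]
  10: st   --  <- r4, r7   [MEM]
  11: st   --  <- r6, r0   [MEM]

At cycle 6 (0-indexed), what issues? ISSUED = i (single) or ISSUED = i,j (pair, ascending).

ISSUED = 10

#0 head=0: sll.ALU;sub.ALU i0,i1 2-wide
#1 head=2: or.ALU;ld.MEM i2,i3 2-wide
#2 head=4: or.ALU i4 RAW r4
#3 head=5: bne.BR;and.ALU i5,i6 2-wide
#4 head=7: add.ALU;add.ALU i7,i8 2-wide
#5 head=9: and.ALU i9 RAW r4
#6 head=10: st.MEM i10 no-port MEM/MEM
#7 head=11: st.MEM i11 tail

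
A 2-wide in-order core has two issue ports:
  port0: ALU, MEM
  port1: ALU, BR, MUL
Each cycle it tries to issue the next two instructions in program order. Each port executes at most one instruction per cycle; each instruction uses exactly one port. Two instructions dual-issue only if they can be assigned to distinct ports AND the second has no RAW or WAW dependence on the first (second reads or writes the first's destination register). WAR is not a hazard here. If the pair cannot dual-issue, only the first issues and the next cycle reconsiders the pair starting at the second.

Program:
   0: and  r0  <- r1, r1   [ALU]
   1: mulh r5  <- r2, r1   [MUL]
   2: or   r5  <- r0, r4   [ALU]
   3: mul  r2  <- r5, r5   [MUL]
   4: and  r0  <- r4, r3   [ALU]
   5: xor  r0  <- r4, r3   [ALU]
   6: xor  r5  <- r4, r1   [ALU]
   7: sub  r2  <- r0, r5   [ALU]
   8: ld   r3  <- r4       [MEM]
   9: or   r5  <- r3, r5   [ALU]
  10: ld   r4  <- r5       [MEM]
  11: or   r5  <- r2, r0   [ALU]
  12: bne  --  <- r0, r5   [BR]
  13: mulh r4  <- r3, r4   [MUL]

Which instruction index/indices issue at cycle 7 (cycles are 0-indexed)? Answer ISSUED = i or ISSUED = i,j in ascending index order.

c0: i0+i1 and.ALU+mulh.MUL  2-wide
c1: i2 or.ALU  RAW r5
c2: i3+i4 mul.MUL+and.ALU  2-wide
c3: i5+i6 xor.ALU+xor.ALU  2-wide
c4: i7+i8 sub.ALU+ld.MEM  2-wide
c5: i9 or.ALU  RAW r5
c6: i10+i11 ld.MEM+or.ALU  2-wide
c7: i12 bne.BR  no-port BR/MUL
c8: i13 mulh.MUL  tail

ISSUED = 12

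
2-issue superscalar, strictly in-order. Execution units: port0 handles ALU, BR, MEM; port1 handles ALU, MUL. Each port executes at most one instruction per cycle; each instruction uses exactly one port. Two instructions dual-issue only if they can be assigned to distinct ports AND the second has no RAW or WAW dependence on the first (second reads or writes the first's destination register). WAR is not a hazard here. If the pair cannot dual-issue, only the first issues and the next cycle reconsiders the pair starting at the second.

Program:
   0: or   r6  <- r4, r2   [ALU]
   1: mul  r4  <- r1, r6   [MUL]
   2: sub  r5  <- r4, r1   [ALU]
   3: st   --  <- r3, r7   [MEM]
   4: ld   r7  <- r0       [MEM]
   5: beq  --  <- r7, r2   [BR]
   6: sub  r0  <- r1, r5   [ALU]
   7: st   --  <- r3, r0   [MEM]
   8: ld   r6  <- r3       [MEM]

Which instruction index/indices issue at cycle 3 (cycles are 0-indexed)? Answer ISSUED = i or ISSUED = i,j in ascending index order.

ISSUED = 4

#0 head=0: or.ALU i0 RAW r6
#1 head=1: mul.MUL i1 RAW r4
#2 head=2: sub.ALU/st.MEM i2/i3 2-wide
#3 head=4: ld.MEM i4 no-port MEM/BR
#4 head=5: beq.BR/sub.ALU i5/i6 2-wide
#5 head=7: st.MEM i7 no-port MEM/MEM
#6 head=8: ld.MEM i8 tail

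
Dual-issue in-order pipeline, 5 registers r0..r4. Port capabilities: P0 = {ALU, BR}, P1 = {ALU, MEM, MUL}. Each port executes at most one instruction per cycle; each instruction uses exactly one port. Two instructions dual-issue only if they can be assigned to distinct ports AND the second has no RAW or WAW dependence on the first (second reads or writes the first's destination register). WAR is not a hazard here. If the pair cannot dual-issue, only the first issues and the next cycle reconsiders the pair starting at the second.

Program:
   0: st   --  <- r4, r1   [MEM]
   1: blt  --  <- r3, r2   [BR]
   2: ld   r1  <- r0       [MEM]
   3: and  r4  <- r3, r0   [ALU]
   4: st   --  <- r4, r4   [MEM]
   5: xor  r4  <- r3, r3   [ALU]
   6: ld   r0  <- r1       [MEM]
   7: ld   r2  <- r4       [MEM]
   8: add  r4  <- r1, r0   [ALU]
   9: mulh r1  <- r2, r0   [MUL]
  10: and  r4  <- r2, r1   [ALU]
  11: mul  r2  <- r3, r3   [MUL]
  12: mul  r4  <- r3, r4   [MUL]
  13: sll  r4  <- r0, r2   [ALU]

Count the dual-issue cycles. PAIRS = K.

PAIRS = 5

c0: i0+i1 st.MEM;blt.BR  dual
c1: i2+i3 ld.MEM;and.ALU  dual
c2: i4+i5 st.MEM;xor.ALU  dual
c3: i6 ld.MEM  no-port MEM/MEM
c4: i7+i8 ld.MEM;add.ALU  dual
c5: i9 mulh.MUL  RAW r1
c6: i10+i11 and.ALU;mul.MUL  dual
c7: i12 mul.MUL  WAW r4
c8: i13 sll.ALU  tail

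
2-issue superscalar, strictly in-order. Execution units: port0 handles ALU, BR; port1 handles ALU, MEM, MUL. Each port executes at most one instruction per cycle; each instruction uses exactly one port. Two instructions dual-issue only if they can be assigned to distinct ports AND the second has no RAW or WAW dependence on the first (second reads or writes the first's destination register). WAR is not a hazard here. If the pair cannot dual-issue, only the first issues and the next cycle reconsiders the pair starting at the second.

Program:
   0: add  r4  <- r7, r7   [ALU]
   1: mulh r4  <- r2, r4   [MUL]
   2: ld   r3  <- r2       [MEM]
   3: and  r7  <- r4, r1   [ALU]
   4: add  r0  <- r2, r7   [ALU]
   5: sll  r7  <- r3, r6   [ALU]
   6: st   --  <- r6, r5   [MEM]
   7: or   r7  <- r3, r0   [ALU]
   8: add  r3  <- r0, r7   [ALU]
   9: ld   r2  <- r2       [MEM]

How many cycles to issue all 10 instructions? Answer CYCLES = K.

CYCLES = 6

t=0 i0:add.ALU ; RAW+WAW r4
t=1 i1:mulh.MUL ; no-port MUL/MEM
t=2 i2/i3:ld.MEM and.ALU ; 2-wide
t=3 i4/i5:add.ALU sll.ALU ; 2-wide
t=4 i6/i7:st.MEM or.ALU ; 2-wide
t=5 i8/i9:add.ALU ld.MEM ; 2-wide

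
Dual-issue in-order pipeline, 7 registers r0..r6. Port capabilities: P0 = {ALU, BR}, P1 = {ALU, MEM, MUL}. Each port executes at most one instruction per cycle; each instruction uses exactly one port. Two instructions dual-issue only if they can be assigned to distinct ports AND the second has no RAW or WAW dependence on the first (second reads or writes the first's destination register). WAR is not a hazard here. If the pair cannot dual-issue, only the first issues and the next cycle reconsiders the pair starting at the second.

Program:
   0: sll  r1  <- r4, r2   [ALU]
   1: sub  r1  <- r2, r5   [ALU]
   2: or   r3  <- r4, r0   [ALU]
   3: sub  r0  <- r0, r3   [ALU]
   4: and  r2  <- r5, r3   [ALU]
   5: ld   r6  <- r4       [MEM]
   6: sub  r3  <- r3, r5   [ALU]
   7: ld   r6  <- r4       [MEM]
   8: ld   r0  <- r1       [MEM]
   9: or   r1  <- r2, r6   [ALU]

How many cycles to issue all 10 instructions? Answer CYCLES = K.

CYCLES = 6

0. sll @i0  | WAW r1
1. sub/or @i1,i2  | dual
2. sub/and @i3,i4  | dual
3. ld/sub @i5,i6  | dual
4. ld @i7  | no-port MEM/MEM
5. ld/or @i8,i9  | dual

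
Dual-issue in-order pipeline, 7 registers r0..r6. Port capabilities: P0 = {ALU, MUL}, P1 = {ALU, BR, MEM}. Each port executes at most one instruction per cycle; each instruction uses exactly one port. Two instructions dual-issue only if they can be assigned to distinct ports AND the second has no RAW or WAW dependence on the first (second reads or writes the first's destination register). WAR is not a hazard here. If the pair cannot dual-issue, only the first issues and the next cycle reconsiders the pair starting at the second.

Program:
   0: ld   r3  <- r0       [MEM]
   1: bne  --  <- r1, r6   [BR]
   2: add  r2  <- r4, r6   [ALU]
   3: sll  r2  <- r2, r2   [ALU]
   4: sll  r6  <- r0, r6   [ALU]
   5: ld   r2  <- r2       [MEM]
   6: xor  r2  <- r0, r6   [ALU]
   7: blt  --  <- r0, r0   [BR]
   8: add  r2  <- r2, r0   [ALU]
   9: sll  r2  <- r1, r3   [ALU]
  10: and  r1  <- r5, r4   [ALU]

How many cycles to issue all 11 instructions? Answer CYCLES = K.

c0: i0 ld.MEM  no-port MEM/BR
c1: i1+i2 bne.BR+add.ALU  pair
c2: i3+i4 sll.ALU+sll.ALU  pair
c3: i5 ld.MEM  WAW r2
c4: i6+i7 xor.ALU+blt.BR  pair
c5: i8 add.ALU  WAW r2
c6: i9+i10 sll.ALU+and.ALU  pair

CYCLES = 7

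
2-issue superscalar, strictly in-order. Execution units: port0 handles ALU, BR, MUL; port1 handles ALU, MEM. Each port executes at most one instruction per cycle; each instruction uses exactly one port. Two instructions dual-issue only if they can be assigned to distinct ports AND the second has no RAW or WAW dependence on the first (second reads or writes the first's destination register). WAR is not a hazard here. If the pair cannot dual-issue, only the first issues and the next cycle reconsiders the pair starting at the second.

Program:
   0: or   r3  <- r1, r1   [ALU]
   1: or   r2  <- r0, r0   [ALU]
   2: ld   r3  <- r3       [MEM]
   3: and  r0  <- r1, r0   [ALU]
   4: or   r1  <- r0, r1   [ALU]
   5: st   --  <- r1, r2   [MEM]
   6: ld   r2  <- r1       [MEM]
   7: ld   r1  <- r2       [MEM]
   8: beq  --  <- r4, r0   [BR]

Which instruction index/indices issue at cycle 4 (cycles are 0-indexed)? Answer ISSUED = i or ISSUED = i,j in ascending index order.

[0] i0+i1  or+or  -- dual
[1] i2+i3  ld+and  -- dual
[2] i4  or  -- RAW r1
[3] i5  st  -- no-port MEM/MEM
[4] i6  ld  -- no-port MEM/MEM
[5] i7+i8  ld+beq  -- dual

ISSUED = 6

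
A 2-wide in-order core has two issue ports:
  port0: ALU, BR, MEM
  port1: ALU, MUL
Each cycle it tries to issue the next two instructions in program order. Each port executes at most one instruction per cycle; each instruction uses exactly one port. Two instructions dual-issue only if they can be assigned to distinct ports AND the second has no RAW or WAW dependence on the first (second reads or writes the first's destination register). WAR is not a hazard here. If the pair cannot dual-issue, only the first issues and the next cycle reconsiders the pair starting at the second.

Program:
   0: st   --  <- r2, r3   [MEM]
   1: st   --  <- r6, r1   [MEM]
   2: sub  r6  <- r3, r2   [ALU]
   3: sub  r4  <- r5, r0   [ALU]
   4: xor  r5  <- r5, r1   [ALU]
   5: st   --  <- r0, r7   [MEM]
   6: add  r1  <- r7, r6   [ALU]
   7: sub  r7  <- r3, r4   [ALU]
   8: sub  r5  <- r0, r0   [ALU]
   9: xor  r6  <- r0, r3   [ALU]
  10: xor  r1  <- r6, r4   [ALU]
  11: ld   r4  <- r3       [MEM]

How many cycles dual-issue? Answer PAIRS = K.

c0: i0 st.MEM  no-port MEM/MEM
c1: i1+i2 st.MEM+sub.ALU  pair
c2: i3+i4 sub.ALU+xor.ALU  pair
c3: i5+i6 st.MEM+add.ALU  pair
c4: i7+i8 sub.ALU+sub.ALU  pair
c5: i9 xor.ALU  RAW r6
c6: i10+i11 xor.ALU+ld.MEM  pair

PAIRS = 5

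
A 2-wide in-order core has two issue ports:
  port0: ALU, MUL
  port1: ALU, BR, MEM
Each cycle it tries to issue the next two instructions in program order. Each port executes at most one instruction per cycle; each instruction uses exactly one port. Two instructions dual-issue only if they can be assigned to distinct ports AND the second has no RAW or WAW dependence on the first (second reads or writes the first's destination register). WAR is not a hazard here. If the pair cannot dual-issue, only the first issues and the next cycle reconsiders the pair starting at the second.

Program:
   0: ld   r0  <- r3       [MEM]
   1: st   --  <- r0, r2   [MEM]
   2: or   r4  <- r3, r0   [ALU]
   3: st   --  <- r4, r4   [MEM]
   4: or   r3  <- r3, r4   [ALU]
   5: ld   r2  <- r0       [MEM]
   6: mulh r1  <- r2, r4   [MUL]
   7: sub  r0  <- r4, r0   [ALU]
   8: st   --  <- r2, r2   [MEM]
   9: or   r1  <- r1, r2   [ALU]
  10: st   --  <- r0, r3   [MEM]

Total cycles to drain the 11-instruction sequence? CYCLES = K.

c0: i0 ld  no-port MEM/MEM
c1: i1&i2 st;or  dual
c2: i3&i4 st;or  dual
c3: i5 ld  RAW r2
c4: i6&i7 mulh;sub  dual
c5: i8&i9 st;or  dual
c6: i10 st  tail

CYCLES = 7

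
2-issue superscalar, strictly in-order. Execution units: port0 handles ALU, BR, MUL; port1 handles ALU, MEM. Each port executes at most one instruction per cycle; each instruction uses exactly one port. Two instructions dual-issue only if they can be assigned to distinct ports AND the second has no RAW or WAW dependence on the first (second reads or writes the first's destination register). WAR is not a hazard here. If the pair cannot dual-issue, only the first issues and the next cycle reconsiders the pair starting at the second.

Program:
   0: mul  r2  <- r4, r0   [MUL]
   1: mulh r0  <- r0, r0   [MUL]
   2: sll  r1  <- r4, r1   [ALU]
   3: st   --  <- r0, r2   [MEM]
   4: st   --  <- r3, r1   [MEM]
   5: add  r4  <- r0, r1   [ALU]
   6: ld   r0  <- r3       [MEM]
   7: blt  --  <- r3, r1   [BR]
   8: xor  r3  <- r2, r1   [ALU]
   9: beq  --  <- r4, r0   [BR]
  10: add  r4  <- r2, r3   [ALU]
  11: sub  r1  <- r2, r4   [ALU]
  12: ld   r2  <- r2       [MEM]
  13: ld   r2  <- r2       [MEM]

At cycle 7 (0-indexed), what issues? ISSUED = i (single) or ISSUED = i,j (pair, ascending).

t=0 i0:mul.MUL ; no-port MUL/MUL
t=1 i1,i2:mulh.MUL+sll.ALU ; pair
t=2 i3:st.MEM ; no-port MEM/MEM
t=3 i4,i5:st.MEM+add.ALU ; pair
t=4 i6,i7:ld.MEM+blt.BR ; pair
t=5 i8,i9:xor.ALU+beq.BR ; pair
t=6 i10:add.ALU ; RAW r4
t=7 i11,i12:sub.ALU+ld.MEM ; pair
t=8 i13:ld.MEM ; tail

ISSUED = 11,12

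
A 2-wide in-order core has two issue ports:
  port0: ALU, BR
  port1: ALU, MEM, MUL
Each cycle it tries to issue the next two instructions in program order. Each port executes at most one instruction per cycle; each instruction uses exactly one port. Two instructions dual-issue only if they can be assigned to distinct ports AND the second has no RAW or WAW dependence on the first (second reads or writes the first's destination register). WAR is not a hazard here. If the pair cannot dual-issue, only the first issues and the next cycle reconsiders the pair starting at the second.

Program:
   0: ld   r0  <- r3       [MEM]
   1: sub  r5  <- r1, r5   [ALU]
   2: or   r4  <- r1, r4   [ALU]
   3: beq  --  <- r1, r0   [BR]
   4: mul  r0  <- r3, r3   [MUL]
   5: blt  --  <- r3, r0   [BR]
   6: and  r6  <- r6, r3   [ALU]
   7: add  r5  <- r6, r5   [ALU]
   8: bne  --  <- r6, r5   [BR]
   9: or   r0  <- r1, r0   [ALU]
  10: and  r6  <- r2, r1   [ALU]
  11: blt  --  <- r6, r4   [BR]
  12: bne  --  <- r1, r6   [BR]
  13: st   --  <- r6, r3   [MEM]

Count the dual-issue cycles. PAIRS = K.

[0] i0,i1  ld.MEM+sub.ALU  -- dual
[1] i2,i3  or.ALU+beq.BR  -- dual
[2] i4  mul.MUL  -- RAW r0
[3] i5,i6  blt.BR+and.ALU  -- dual
[4] i7  add.ALU  -- RAW r5
[5] i8,i9  bne.BR+or.ALU  -- dual
[6] i10  and.ALU  -- RAW r6
[7] i11  blt.BR  -- no-port BR/BR
[8] i12,i13  bne.BR+st.MEM  -- dual

PAIRS = 5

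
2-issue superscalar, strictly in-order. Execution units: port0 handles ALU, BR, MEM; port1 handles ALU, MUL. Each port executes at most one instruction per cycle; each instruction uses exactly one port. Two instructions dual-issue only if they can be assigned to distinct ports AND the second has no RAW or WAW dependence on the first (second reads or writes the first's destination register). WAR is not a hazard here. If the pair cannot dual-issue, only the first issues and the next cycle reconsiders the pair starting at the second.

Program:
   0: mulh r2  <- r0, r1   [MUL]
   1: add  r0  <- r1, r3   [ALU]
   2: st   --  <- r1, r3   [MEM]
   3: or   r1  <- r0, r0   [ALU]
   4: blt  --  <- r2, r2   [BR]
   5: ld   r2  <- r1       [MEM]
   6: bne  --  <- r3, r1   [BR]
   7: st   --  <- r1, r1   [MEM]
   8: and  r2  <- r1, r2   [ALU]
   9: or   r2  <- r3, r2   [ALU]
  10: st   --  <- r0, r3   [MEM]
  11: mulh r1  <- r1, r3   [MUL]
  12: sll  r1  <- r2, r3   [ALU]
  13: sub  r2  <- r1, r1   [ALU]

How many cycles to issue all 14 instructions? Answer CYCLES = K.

0. mulh.MUL/add.ALU @i0/i1  | pair
1. st.MEM/or.ALU @i2/i3  | pair
2. blt.BR @i4  | no-port BR/MEM
3. ld.MEM @i5  | no-port MEM/BR
4. bne.BR @i6  | no-port BR/MEM
5. st.MEM/and.ALU @i7/i8  | pair
6. or.ALU/st.MEM @i9/i10  | pair
7. mulh.MUL @i11  | WAW r1
8. sll.ALU @i12  | RAW r1
9. sub.ALU @i13  | tail

CYCLES = 10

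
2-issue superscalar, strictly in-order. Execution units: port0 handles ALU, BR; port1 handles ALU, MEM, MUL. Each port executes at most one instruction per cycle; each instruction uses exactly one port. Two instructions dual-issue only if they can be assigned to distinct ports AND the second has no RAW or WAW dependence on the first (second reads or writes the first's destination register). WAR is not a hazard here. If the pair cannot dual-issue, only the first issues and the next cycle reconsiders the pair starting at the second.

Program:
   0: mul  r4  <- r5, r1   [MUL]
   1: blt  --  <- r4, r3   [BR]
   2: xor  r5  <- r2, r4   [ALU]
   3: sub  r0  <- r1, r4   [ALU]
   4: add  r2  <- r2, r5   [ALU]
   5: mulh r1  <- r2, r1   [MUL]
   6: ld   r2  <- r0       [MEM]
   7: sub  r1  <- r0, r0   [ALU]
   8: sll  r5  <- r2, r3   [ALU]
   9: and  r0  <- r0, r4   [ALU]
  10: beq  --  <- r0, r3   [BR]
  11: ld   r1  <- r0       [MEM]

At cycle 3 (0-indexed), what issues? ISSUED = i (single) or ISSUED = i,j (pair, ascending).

#0 head=0: mul i0 RAW r4
#1 head=1: blt;xor i1+i2 dual
#2 head=3: sub;add i3+i4 dual
#3 head=5: mulh i5 no-port MUL/MEM
#4 head=6: ld;sub i6+i7 dual
#5 head=8: sll;and i8+i9 dual
#6 head=10: beq;ld i10+i11 dual

ISSUED = 5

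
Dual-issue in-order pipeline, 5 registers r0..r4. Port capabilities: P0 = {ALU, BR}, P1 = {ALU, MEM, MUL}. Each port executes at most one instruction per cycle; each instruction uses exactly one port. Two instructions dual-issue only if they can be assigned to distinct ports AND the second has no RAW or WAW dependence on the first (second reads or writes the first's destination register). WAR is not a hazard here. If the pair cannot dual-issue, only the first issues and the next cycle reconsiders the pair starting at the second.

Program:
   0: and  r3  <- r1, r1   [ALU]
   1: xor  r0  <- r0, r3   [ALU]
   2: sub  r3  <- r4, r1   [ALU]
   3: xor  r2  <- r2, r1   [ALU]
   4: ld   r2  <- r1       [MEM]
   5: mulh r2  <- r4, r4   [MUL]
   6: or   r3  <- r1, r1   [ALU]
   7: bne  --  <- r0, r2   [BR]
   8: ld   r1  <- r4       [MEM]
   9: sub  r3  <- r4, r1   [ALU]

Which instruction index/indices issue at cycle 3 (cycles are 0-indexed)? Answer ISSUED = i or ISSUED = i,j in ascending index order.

ISSUED = 4

#0 head=0: and i0 RAW r3
#1 head=1: xor+sub i1/i2 dual
#2 head=3: xor i3 WAW r2
#3 head=4: ld i4 no-port MEM/MUL
#4 head=5: mulh+or i5/i6 dual
#5 head=7: bne+ld i7/i8 dual
#6 head=9: sub i9 tail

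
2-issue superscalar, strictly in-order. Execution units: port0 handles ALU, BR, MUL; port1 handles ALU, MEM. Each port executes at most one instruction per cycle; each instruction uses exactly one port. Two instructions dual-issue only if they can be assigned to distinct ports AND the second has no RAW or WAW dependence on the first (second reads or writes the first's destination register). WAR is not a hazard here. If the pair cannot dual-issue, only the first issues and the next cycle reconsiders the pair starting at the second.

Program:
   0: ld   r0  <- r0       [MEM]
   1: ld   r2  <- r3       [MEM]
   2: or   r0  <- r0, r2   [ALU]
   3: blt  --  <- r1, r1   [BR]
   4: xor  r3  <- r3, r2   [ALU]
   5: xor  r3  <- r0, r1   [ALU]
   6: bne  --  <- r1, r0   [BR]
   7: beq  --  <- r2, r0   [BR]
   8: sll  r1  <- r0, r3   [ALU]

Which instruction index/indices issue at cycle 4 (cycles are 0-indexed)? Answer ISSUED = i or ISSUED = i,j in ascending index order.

#0 head=0: ld i0 no-port MEM/MEM
#1 head=1: ld i1 RAW r2
#2 head=2: or blt i2,i3 dual
#3 head=4: xor i4 WAW r3
#4 head=5: xor bne i5,i6 dual
#5 head=7: beq sll i7,i8 dual

ISSUED = 5,6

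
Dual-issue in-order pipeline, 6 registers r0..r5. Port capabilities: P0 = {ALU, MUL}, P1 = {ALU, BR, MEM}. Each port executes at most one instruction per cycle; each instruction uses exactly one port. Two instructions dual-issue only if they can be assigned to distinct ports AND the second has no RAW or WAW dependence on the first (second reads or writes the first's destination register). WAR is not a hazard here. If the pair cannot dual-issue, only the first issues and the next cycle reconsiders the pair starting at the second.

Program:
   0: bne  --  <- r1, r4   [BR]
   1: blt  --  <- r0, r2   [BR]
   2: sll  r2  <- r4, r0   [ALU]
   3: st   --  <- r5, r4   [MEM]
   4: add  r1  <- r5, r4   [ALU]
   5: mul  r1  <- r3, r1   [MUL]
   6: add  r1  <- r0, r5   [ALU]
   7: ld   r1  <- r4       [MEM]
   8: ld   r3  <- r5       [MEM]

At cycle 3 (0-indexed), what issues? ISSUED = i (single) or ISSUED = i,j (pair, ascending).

ISSUED = 5

c0: i0 bne.BR  no-port BR/BR
c1: i1+i2 blt.BR/sll.ALU  2-wide
c2: i3+i4 st.MEM/add.ALU  2-wide
c3: i5 mul.MUL  WAW r1
c4: i6 add.ALU  WAW r1
c5: i7 ld.MEM  no-port MEM/MEM
c6: i8 ld.MEM  tail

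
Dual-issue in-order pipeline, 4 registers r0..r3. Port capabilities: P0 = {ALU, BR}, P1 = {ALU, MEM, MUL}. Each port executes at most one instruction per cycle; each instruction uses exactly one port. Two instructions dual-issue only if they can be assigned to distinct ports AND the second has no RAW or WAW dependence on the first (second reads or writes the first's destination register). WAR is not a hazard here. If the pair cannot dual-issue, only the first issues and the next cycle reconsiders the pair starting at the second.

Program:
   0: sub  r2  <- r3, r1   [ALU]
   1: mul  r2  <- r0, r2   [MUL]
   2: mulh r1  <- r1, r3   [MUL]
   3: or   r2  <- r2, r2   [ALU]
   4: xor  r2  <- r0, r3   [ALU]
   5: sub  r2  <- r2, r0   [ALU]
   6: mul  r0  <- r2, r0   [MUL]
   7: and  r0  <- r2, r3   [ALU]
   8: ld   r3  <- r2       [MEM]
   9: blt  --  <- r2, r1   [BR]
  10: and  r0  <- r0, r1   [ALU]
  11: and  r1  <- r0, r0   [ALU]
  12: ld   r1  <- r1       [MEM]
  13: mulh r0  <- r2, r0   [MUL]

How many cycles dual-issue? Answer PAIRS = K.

PAIRS = 3

0. sub.ALU @i0  | RAW+WAW r2
1. mul.MUL @i1  | no-port MUL/MUL
2. mulh.MUL;or.ALU @i2&i3  | dual
3. xor.ALU @i4  | RAW+WAW r2
4. sub.ALU @i5  | RAW r2
5. mul.MUL @i6  | WAW r0
6. and.ALU;ld.MEM @i7&i8  | dual
7. blt.BR;and.ALU @i9&i10  | dual
8. and.ALU @i11  | RAW+WAW r1
9. ld.MEM @i12  | no-port MEM/MUL
10. mulh.MUL @i13  | tail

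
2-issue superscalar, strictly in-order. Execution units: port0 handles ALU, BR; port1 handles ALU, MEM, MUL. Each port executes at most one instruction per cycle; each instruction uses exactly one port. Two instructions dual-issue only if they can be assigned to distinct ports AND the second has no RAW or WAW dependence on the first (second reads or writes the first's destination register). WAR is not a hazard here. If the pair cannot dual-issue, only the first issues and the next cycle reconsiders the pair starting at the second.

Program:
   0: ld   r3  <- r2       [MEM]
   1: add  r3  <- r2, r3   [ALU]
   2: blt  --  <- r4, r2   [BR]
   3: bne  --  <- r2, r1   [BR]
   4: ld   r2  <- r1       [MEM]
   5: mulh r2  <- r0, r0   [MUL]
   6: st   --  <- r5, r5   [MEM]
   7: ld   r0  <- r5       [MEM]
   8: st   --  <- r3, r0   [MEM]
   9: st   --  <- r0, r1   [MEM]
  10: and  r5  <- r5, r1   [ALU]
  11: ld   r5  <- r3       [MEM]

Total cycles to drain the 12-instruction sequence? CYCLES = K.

CYCLES = 9

c0: i0 ld  RAW+WAW r3
c1: i1&i2 add blt  dual
c2: i3&i4 bne ld  dual
c3: i5 mulh  no-port MUL/MEM
c4: i6 st  no-port MEM/MEM
c5: i7 ld  no-port MEM/MEM
c6: i8 st  no-port MEM/MEM
c7: i9&i10 st and  dual
c8: i11 ld  tail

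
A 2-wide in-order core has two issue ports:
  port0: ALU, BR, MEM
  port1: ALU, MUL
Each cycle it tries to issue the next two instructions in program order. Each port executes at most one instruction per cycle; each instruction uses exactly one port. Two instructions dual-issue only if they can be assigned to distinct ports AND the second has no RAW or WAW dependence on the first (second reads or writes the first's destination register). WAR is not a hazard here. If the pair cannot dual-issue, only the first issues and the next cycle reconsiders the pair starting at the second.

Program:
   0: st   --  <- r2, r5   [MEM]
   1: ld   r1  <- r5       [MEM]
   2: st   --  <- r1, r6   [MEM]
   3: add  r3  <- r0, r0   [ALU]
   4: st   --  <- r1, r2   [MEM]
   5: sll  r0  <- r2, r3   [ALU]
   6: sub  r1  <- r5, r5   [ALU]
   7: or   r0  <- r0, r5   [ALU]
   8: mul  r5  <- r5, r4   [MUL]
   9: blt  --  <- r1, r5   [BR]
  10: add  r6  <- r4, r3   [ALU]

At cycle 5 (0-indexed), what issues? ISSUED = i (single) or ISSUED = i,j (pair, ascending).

0. st.MEM @i0  | no-port MEM/MEM
1. ld.MEM @i1  | no-port MEM/MEM
2. st.MEM+add.ALU @i2+i3  | pair
3. st.MEM+sll.ALU @i4+i5  | pair
4. sub.ALU+or.ALU @i6+i7  | pair
5. mul.MUL @i8  | RAW r5
6. blt.BR+add.ALU @i9+i10  | pair

ISSUED = 8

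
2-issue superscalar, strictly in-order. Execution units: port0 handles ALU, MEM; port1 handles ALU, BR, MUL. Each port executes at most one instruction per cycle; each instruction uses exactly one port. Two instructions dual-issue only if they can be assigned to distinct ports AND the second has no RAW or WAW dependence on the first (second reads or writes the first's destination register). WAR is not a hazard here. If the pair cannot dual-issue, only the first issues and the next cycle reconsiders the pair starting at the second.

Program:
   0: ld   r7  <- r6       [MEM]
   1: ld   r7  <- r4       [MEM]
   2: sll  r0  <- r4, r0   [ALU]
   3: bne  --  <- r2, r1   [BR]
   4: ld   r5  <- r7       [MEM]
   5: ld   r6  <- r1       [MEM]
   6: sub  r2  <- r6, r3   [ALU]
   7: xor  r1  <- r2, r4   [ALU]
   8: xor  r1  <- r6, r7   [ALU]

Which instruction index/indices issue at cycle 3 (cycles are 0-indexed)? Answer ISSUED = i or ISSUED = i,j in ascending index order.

c0: i0 ld.MEM  no-port MEM/MEM
c1: i1&i2 ld.MEM sll.ALU  2-wide
c2: i3&i4 bne.BR ld.MEM  2-wide
c3: i5 ld.MEM  RAW r6
c4: i6 sub.ALU  RAW r2
c5: i7 xor.ALU  WAW r1
c6: i8 xor.ALU  tail

ISSUED = 5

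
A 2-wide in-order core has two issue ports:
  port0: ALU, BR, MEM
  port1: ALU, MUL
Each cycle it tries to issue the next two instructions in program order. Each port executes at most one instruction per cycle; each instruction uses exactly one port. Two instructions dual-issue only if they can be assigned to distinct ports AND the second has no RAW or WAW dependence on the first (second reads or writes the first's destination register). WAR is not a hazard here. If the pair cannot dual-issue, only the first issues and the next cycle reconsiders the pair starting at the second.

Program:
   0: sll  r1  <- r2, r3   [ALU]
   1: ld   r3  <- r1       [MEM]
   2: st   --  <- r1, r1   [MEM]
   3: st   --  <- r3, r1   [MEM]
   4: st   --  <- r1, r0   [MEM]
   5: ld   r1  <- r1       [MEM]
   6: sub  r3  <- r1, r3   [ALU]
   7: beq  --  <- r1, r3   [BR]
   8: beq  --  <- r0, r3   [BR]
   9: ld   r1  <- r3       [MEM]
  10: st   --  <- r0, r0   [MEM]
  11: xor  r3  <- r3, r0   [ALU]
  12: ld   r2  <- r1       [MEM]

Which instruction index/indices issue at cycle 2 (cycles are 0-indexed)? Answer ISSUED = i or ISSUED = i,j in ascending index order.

  cy0 -> i0 (sll) RAW r1
  cy1 -> i1 (ld) no-port MEM/MEM
  cy2 -> i2 (st) no-port MEM/MEM
  cy3 -> i3 (st) no-port MEM/MEM
  cy4 -> i4 (st) no-port MEM/MEM
  cy5 -> i5 (ld) RAW r1
  cy6 -> i6 (sub) RAW r3
  cy7 -> i7 (beq) no-port BR/BR
  cy8 -> i8 (beq) no-port BR/MEM
  cy9 -> i9 (ld) no-port MEM/MEM
  cy10 -> i10/i11 (st xor) pair
  cy11 -> i12 (ld) tail

ISSUED = 2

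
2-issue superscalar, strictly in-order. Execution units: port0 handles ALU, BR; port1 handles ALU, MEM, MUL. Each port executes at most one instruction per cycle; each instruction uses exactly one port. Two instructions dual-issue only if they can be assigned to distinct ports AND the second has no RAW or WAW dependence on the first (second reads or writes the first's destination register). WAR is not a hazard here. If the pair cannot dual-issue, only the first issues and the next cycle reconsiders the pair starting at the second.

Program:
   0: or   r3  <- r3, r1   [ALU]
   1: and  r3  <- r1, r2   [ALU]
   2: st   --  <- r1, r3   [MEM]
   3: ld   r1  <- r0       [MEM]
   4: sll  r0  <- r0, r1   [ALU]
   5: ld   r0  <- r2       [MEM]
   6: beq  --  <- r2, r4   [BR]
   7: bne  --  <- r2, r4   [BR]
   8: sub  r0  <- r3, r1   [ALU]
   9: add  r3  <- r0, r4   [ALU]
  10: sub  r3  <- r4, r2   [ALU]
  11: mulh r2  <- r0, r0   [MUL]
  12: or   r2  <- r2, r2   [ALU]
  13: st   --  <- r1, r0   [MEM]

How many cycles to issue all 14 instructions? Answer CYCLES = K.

[0] i0  or.ALU  -- WAW r3
[1] i1  and.ALU  -- RAW r3
[2] i2  st.MEM  -- no-port MEM/MEM
[3] i3  ld.MEM  -- RAW r1
[4] i4  sll.ALU  -- WAW r0
[5] i5,i6  ld.MEM+beq.BR  -- 2-wide
[6] i7,i8  bne.BR+sub.ALU  -- 2-wide
[7] i9  add.ALU  -- WAW r3
[8] i10,i11  sub.ALU+mulh.MUL  -- 2-wide
[9] i12,i13  or.ALU+st.MEM  -- 2-wide

CYCLES = 10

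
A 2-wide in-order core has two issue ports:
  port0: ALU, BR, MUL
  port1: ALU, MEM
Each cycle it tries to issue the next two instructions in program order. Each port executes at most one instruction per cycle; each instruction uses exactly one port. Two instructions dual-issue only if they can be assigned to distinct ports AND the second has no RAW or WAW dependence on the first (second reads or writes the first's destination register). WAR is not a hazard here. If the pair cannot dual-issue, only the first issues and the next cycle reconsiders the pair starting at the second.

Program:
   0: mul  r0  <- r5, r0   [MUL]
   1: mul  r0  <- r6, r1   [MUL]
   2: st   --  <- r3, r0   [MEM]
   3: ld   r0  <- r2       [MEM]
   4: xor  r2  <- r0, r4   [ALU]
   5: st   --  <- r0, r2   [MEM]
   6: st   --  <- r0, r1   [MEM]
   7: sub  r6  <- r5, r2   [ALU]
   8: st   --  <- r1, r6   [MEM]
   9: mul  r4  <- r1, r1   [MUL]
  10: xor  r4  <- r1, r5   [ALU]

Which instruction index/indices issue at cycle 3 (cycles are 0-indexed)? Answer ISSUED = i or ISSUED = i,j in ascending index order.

ISSUED = 3

[0] i0  mul.MUL  -- no-port MUL/MUL
[1] i1  mul.MUL  -- RAW r0
[2] i2  st.MEM  -- no-port MEM/MEM
[3] i3  ld.MEM  -- RAW r0
[4] i4  xor.ALU  -- RAW r2
[5] i5  st.MEM  -- no-port MEM/MEM
[6] i6&i7  st.MEM+sub.ALU  -- 2-wide
[7] i8&i9  st.MEM+mul.MUL  -- 2-wide
[8] i10  xor.ALU  -- tail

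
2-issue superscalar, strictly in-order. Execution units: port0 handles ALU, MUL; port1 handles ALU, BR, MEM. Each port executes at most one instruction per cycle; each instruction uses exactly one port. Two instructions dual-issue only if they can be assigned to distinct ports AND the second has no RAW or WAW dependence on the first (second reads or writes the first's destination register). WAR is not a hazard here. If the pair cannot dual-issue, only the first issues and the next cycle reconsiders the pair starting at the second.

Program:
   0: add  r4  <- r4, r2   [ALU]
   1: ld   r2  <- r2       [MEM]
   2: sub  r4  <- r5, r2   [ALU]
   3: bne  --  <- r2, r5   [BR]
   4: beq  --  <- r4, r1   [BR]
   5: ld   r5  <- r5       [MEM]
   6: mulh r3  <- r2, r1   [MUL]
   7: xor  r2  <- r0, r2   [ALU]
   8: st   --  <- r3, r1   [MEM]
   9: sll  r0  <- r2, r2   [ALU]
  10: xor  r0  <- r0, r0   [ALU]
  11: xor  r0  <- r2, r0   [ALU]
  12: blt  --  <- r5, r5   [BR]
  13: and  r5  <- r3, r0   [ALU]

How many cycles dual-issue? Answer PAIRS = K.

t=0 i0&i1:add;ld ; pair
t=1 i2&i3:sub;bne ; pair
t=2 i4:beq ; no-port BR/MEM
t=3 i5&i6:ld;mulh ; pair
t=4 i7&i8:xor;st ; pair
t=5 i9:sll ; RAW+WAW r0
t=6 i10:xor ; RAW+WAW r0
t=7 i11&i12:xor;blt ; pair
t=8 i13:and ; tail

PAIRS = 5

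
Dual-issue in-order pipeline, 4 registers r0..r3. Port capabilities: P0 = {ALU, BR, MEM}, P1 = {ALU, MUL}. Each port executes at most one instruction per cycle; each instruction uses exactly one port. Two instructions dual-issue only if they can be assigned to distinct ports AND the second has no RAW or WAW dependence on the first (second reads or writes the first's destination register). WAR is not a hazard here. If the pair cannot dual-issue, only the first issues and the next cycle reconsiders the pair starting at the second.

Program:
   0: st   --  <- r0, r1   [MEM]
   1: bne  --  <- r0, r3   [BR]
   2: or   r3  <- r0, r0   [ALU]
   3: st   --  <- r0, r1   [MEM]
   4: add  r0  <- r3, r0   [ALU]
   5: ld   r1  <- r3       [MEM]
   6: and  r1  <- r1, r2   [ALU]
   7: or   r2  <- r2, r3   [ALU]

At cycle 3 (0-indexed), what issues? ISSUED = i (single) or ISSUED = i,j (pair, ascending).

  cy0 -> i0 (st) no-port MEM/BR
  cy1 -> i1+i2 (bne;or) dual
  cy2 -> i3+i4 (st;add) dual
  cy3 -> i5 (ld) RAW+WAW r1
  cy4 -> i6+i7 (and;or) dual

ISSUED = 5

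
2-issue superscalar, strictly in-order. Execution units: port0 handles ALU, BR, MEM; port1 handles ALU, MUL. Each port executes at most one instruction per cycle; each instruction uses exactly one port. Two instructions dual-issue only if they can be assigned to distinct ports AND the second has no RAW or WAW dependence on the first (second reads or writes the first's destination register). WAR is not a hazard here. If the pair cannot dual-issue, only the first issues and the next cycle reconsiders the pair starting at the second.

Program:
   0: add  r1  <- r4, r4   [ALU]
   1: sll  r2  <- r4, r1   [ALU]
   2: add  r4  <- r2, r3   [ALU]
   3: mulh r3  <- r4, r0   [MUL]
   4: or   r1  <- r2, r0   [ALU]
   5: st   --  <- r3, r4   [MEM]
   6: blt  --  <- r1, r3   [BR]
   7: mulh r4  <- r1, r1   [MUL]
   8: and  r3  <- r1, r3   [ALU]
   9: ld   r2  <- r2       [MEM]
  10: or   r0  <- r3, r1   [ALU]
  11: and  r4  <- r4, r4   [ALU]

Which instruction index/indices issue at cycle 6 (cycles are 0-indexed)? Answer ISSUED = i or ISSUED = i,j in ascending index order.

ISSUED = 8,9

t=0 i0:add ; RAW r1
t=1 i1:sll ; RAW r2
t=2 i2:add ; RAW r4
t=3 i3/i4:mulh+or ; dual
t=4 i5:st ; no-port MEM/BR
t=5 i6/i7:blt+mulh ; dual
t=6 i8/i9:and+ld ; dual
t=7 i10/i11:or+and ; dual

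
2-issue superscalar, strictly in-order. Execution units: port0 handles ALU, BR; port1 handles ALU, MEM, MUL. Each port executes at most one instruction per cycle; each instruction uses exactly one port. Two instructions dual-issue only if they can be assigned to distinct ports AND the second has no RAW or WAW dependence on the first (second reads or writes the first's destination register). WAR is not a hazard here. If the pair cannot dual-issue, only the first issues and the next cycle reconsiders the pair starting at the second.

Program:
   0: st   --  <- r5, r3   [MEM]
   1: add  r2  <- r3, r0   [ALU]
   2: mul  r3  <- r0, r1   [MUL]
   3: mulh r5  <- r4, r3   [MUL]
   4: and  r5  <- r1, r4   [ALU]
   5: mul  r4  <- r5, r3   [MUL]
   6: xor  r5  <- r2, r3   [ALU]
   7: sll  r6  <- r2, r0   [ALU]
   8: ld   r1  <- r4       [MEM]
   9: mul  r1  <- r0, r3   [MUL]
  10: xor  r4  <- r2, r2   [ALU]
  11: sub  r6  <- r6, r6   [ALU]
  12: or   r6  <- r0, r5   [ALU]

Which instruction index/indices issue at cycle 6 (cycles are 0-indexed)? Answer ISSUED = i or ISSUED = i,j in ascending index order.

#0 head=0: st;add i0/i1 pair
#1 head=2: mul i2 no-port MUL/MUL
#2 head=3: mulh i3 WAW r5
#3 head=4: and i4 RAW r5
#4 head=5: mul;xor i5/i6 pair
#5 head=7: sll;ld i7/i8 pair
#6 head=9: mul;xor i9/i10 pair
#7 head=11: sub i11 WAW r6
#8 head=12: or i12 tail

ISSUED = 9,10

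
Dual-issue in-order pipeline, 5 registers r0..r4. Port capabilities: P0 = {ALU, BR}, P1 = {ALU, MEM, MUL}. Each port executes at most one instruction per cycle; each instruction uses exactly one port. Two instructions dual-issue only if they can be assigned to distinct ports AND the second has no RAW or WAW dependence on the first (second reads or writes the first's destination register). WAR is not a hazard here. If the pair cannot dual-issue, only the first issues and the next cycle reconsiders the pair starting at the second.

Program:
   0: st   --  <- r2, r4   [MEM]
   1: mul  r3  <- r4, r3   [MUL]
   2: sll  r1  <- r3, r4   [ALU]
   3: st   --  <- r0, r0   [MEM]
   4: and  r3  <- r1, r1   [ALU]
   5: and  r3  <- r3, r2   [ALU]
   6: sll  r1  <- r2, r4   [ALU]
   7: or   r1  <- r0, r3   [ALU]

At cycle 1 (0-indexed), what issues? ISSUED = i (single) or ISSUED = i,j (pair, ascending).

ISSUED = 1

0. st @i0  | no-port MEM/MUL
1. mul @i1  | RAW r3
2. sll st @i2+i3  | pair
3. and @i4  | RAW+WAW r3
4. and sll @i5+i6  | pair
5. or @i7  | tail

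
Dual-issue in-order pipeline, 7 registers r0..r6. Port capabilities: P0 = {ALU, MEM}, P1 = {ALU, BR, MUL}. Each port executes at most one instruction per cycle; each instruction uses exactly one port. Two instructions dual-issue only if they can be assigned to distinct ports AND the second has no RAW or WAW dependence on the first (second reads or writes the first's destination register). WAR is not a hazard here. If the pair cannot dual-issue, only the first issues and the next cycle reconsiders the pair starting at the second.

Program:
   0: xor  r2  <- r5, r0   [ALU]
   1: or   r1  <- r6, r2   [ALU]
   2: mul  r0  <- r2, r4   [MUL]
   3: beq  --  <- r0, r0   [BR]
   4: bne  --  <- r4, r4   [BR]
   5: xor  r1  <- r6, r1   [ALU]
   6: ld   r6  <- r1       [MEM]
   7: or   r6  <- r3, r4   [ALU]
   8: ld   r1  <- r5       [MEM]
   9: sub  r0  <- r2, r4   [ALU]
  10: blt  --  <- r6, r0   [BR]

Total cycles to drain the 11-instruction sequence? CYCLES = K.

CYCLES = 8

0. xor @i0  | RAW r2
1. or;mul @i1/i2  | 2-wide
2. beq @i3  | no-port BR/BR
3. bne;xor @i4/i5  | 2-wide
4. ld @i6  | WAW r6
5. or;ld @i7/i8  | 2-wide
6. sub @i9  | RAW r0
7. blt @i10  | tail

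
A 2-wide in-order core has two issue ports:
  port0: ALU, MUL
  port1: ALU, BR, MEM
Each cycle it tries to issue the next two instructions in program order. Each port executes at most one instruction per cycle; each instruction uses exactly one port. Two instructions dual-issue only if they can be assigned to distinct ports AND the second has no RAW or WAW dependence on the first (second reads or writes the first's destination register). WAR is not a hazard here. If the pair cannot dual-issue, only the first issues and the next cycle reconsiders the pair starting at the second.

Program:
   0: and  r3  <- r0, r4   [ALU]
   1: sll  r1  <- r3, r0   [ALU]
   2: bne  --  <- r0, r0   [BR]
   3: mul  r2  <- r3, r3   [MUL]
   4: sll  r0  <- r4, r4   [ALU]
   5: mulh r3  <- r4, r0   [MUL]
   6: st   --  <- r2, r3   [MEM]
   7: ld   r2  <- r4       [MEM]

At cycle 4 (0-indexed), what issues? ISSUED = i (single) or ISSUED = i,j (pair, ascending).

[0] i0  and.ALU  -- RAW r3
[1] i1+i2  sll.ALU bne.BR  -- dual
[2] i3+i4  mul.MUL sll.ALU  -- dual
[3] i5  mulh.MUL  -- RAW r3
[4] i6  st.MEM  -- no-port MEM/MEM
[5] i7  ld.MEM  -- tail

ISSUED = 6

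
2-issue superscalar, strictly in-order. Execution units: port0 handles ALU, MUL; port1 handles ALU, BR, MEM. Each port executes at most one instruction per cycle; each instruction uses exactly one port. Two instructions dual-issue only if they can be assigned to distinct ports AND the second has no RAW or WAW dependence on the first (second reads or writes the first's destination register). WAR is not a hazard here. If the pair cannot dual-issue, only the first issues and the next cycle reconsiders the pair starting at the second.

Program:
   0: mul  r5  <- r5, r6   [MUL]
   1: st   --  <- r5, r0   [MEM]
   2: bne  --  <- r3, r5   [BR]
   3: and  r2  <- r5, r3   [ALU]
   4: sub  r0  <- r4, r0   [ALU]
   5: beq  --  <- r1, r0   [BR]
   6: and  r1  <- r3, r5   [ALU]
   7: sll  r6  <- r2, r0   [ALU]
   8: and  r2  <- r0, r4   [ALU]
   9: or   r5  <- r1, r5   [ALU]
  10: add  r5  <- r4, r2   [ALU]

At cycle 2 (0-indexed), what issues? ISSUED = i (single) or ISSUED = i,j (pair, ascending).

t=0 i0:mul.MUL ; RAW r5
t=1 i1:st.MEM ; no-port MEM/BR
t=2 i2+i3:bne.BR and.ALU ; dual
t=3 i4:sub.ALU ; RAW r0
t=4 i5+i6:beq.BR and.ALU ; dual
t=5 i7+i8:sll.ALU and.ALU ; dual
t=6 i9:or.ALU ; WAW r5
t=7 i10:add.ALU ; tail

ISSUED = 2,3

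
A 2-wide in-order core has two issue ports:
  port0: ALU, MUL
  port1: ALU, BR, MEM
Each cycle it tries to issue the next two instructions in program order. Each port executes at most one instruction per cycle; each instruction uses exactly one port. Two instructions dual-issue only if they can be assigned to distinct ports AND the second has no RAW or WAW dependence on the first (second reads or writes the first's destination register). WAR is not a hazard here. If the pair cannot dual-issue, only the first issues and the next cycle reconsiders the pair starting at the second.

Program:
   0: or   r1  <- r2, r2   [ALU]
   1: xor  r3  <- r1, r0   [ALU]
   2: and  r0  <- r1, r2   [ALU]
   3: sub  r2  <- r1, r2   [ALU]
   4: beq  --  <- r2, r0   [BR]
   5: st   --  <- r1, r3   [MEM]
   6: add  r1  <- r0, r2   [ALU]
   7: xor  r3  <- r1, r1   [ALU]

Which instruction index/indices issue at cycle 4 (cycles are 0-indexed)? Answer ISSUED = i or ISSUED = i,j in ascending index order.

c0: i0 or  RAW r1
c1: i1+i2 xor;and  pair
c2: i3 sub  RAW r2
c3: i4 beq  no-port BR/MEM
c4: i5+i6 st;add  pair
c5: i7 xor  tail

ISSUED = 5,6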